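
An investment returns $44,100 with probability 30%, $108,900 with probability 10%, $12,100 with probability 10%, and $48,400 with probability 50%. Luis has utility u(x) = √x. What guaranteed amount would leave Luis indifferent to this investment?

E[u] = 0.3·√44100 + 0.1·√108900 + 0.1·√12100 + 0.5·√48400 = 0.3·210 + 0.1·330 + 0.1·110 + 0.5·220 = 217
CE = (217)² = 47089

$47,089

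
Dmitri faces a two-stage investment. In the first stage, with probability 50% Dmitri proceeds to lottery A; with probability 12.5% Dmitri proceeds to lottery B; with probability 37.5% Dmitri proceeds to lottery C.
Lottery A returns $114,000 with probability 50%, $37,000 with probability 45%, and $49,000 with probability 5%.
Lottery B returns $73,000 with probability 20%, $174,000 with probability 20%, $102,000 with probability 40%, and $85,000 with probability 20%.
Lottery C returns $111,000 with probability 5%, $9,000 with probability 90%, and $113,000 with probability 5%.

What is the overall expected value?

EV(A) = 0.5 × 114000 + 0.45 × 37000 + 0.05 × 49000 = 57000 + 16650 + 2450 = 76100
EV(B) = 0.2 × 73000 + 0.2 × 174000 + 0.4 × 102000 + 0.2 × 85000 = 14600 + 34800 + 40800 + 17000 = 107200
EV(C) = 0.05 × 111000 + 0.9 × 9000 + 0.05 × 113000 = 5550 + 8100 + 5650 = 19300
Overall = 0.5 × 76100 + 0.125 × 107200 + 0.375 × 19300 = 38050 + 13400 + 7237.5 = 58687.5

$58,687.50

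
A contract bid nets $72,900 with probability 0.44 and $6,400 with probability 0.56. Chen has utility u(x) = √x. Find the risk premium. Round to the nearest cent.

$8,895.04

E[u] = 0.44·√72900 + 0.56·√6400 = 0.44·270 + 0.56·80 = 163.6
CE = (163.6)² = 26764.96
Risk premium = EV − CE = 35660 − 26764.96 = 8895.04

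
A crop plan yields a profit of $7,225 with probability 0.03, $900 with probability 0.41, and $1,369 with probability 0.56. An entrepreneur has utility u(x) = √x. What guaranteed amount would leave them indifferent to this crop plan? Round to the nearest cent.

E[u] = 0.03·√7225 + 0.41·√900 + 0.56·√1369 = 0.03·85 + 0.41·30 + 0.56·37 = 35.57
CE = (35.57)² = 1265.2249

$1,265.22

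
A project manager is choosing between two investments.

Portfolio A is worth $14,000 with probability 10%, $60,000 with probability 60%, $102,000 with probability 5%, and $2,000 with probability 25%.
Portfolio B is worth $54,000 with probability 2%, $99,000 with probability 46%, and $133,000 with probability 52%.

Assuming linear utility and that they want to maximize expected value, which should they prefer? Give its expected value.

Portfolio B ($115,780)

Portfolio A = 0.1 × 14000 + 0.6 × 60000 + 0.05 × 102000 + 0.25 × 2000 = 1400 + 36000 + 5100 + 500 = 43000
Portfolio B = 0.02 × 54000 + 0.46 × 99000 + 0.52 × 133000 = 1080 + 45540 + 69160 = 115780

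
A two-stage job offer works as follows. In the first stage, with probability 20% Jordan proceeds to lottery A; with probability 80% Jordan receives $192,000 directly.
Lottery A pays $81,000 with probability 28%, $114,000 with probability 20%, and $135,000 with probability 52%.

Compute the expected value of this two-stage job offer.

EV(A) = 0.28 × 81000 + 0.2 × 114000 + 0.52 × 135000 = 22680 + 22800 + 70200 = 115680
Branch B: 192000 (certain)
Overall = 0.2 × 115680 + 0.8 × 192000 = 23136 + 153600 = 176736

$176,736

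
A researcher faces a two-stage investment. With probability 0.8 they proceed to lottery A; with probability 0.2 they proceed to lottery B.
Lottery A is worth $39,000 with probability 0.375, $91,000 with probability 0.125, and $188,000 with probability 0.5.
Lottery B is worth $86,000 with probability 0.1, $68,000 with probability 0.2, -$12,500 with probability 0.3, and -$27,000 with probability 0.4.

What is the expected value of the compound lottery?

EV(A) = 0.375 × 39000 + 0.125 × 91000 + 0.5 × 188000 = 14625 + 11375 + 94000 = 120000
EV(B) = 0.1 × 86000 + 0.2 × 68000 + 0.3 × (-12500) + 0.4 × (-27000) = 8600 + 13600 − 3750 − 10800 = 7650
Overall = 0.8 × 120000 + 0.2 × 7650 = 96000 + 1530 = 97530

$97,530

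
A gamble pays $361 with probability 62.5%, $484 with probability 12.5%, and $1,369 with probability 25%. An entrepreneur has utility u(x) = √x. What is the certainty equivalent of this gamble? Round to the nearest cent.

$570.02

E[u] = 0.625·√361 + 0.125·√484 + 0.25·√1369 = 0.625·19 + 0.125·22 + 0.25·37 = 23.875
CE = (23.875)² = 570.015625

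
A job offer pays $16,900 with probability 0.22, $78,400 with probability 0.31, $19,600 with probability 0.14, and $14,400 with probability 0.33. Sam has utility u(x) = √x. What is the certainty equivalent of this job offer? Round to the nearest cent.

E[u] = 0.22·√16900 + 0.31·√78400 + 0.14·√19600 + 0.33·√14400 = 0.22·130 + 0.31·280 + 0.14·140 + 0.33·120 = 174.6
CE = (174.6)² = 30485.16

$30,485.16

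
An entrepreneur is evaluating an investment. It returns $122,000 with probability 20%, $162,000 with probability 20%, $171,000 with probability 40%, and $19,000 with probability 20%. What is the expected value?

EV = 0.2 × 122000 + 0.2 × 162000 + 0.4 × 171000 + 0.2 × 19000 = 24400 + 32400 + 68400 + 3800 = 129000

$129,000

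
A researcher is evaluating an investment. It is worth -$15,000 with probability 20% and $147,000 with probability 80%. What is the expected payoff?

$114,600

EV = 0.2 × (-15000) + 0.8 × 147000 = -3000 + 117600 = 114600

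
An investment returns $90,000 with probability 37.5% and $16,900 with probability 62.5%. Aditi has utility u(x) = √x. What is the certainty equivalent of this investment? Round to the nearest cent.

$37,539.06

E[u] = 0.375·√90000 + 0.625·√16900 = 0.375·300 + 0.625·130 = 193.75
CE = (193.75)² = 37539.0625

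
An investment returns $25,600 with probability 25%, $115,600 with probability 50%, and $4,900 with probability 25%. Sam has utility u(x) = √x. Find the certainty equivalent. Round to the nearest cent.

E[u] = 0.25·√25600 + 0.5·√115600 + 0.25·√4900 = 0.25·160 + 0.5·340 + 0.25·70 = 227.5
CE = (227.5)² = 51756.25

$51,756.25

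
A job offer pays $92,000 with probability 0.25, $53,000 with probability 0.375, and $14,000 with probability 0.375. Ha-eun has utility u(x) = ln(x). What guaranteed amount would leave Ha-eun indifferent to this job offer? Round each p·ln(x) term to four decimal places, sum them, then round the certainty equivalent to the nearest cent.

E[u] = 0.25·ln(92000) + 0.375·ln(53000) + 0.375·ln(14000) = 2.8574 + 4.0793 + 3.5801 = 10.5168
CE = e^10.5168 ≈ 36930.76

$36,930.76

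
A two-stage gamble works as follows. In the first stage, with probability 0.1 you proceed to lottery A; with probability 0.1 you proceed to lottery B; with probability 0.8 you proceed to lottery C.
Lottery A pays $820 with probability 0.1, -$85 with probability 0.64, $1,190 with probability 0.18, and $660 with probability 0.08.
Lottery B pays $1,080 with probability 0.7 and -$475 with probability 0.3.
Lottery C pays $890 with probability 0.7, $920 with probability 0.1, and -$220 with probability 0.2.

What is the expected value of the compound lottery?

EV(A) = 0.1 × 820 + 0.64 × (-85) + 0.18 × 1190 + 0.08 × 660 = 82 − 54.4 + 214.2 + 52.8 = 294.6
EV(B) = 0.7 × 1080 + 0.3 × (-475) = 756 − 142.5 = 613.5
EV(C) = 0.7 × 890 + 0.1 × 920 + 0.2 × (-220) = 623 + 92 − 44 = 671
Overall = 0.1 × 294.6 + 0.1 × 613.5 + 0.8 × 671 = 29.46 + 61.35 + 536.8 = 627.61

$627.61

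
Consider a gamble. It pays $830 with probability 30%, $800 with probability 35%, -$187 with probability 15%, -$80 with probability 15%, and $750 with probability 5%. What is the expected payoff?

$526.45

EV = 0.3 × 830 + 0.35 × 800 + 0.15 × (-187) + 0.15 × (-80) + 0.05 × 750 = 249 + 280 − 28.05 − 12 + 37.5 = 526.45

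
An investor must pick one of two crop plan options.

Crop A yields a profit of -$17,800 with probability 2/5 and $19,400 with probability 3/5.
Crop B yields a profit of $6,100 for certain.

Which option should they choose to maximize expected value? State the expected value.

Crop A = 2/5 × (-17800) + 3/5 × 19400 = -7120 + 11640 = 4520
Crop B: 6100 (certain)

Crop B ($6,100)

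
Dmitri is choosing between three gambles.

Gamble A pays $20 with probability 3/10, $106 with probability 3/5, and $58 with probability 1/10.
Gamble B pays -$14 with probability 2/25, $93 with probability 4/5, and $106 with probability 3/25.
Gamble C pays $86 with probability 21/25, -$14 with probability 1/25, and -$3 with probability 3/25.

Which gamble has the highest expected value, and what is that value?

Gamble B ($86)

Gamble A = 3/10 × 20 + 3/5 × 106 + 1/10 × 58 = 6 + 63.6 + 5.8 = 75.4
Gamble B = 2/25 × (-14) + 4/5 × 93 + 3/25 × 106 = -1.12 + 74.4 + 12.72 = 86
Gamble C = 21/25 × 86 + 1/25 × (-14) + 3/25 × (-3) = 72.24 − 0.56 − 0.36 = 71.32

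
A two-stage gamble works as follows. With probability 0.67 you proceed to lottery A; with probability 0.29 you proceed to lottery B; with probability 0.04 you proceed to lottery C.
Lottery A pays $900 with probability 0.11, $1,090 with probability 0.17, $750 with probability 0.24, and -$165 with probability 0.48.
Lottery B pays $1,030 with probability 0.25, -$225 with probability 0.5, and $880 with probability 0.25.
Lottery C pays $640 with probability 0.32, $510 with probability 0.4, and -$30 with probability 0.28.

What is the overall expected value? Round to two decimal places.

EV(A) = 0.11 × 900 + 0.17 × 1090 + 0.24 × 750 + 0.48 × (-165) = 99 + 185.3 + 180 − 79.2 = 385.1
EV(B) = 0.25 × 1030 + 0.5 × (-225) + 0.25 × 880 = 257.5 − 112.5 + 220 = 365
EV(C) = 0.32 × 640 + 0.4 × 510 + 0.28 × (-30) = 204.8 + 204 − 8.4 = 400.4
Overall = 0.67 × 385.1 + 0.29 × 365 + 0.04 × 400.4 = 258.017 + 105.85 + 16.016 = 379.883

$379.88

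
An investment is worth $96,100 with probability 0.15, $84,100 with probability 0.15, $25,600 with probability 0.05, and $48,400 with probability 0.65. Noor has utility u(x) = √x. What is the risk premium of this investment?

$1,689

E[u] = 0.15·√96100 + 0.15·√84100 + 0.05·√25600 + 0.65·√48400 = 0.15·310 + 0.15·290 + 0.05·160 + 0.65·220 = 241
CE = (241)² = 58081
Risk premium = EV − CE = 59770 − 58081 = 1689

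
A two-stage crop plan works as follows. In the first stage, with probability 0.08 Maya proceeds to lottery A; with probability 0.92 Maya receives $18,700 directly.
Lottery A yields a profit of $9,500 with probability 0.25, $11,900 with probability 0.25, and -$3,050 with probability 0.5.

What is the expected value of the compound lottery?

$17,510

EV(A) = 0.25 × 9500 + 0.25 × 11900 + 0.5 × (-3050) = 2375 + 2975 − 1525 = 3825
Branch B: 18700 (certain)
Overall = 0.08 × 3825 + 0.92 × 18700 = 306 + 17204 = 17510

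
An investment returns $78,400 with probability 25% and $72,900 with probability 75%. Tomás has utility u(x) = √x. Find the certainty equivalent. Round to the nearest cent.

$74,256.25

E[u] = 0.25·√78400 + 0.75·√72900 = 0.25·280 + 0.75·270 = 272.5
CE = (272.5)² = 74256.25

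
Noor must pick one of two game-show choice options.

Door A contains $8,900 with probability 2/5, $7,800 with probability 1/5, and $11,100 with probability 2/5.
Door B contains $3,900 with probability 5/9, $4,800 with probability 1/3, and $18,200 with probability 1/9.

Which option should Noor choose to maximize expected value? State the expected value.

Door A ($9,560)

Door A = 2/5 × 8900 + 1/5 × 7800 + 2/5 × 11100 = 3560 + 1560 + 4440 = 9560
Door B = 5/9 × 3900 + 1/3 × 4800 + 1/9 × 18200 = 2166.6667 + 1600 + 2022.2222 = 5788.8889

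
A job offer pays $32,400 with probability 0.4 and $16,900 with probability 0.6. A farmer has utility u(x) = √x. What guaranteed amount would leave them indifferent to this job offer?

$22,500

E[u] = 0.4·√32400 + 0.6·√16900 = 0.4·180 + 0.6·130 = 150
CE = (150)² = 22500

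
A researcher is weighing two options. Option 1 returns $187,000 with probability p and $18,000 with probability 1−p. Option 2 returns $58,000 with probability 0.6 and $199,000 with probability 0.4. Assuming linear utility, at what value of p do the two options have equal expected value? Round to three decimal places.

EV(Option 2) = 0.6 × 58000 + 0.4 × 199000 = 34800 + 79600 = 114400
p·187000 + (1−p)·18000 = 114400
169000p + 18000 = 114400
p = (114400 − 18000) / 169000

p = 0.570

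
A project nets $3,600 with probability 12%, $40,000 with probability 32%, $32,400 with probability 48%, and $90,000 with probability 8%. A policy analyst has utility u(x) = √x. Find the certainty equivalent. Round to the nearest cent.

E[u] = 0.12·√3600 + 0.32·√40000 + 0.48·√32400 + 0.08·√90000 = 0.12·60 + 0.32·200 + 0.48·180 + 0.08·300 = 181.6
CE = (181.6)² = 32978.56

$32,978.56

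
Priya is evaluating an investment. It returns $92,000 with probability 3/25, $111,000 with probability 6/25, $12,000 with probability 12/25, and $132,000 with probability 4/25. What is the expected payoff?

$64,560

EV = 3/25 × 92000 + 6/25 × 111000 + 12/25 × 12000 + 4/25 × 132000 = 11040 + 26640 + 5760 + 21120 = 64560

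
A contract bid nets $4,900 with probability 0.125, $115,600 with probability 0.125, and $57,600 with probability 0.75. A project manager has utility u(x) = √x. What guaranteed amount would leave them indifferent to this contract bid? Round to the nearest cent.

$53,476.56

E[u] = 0.125·√4900 + 0.125·√115600 + 0.75·√57600 = 0.125·70 + 0.125·340 + 0.75·240 = 231.25
CE = (231.25)² = 53476.5625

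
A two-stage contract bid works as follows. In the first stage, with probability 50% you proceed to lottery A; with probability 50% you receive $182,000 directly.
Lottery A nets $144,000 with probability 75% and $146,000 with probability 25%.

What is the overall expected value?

EV(A) = 0.75 × 144000 + 0.25 × 146000 = 108000 + 36500 = 144500
Branch B: 182000 (certain)
Overall = 0.5 × 144500 + 0.5 × 182000 = 72250 + 91000 = 163250

$163,250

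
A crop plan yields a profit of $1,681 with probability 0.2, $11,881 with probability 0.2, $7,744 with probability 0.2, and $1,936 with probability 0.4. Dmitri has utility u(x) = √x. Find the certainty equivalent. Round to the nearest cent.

$4,251.04

E[u] = 0.2·√1681 + 0.2·√11881 + 0.2·√7744 + 0.4·√1936 = 0.2·41 + 0.2·109 + 0.2·88 + 0.4·44 = 65.2
CE = (65.2)² = 4251.04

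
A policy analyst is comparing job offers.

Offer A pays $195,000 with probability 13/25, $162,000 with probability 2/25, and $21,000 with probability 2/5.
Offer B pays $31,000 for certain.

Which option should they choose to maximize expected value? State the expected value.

Offer A = 13/25 × 195000 + 2/25 × 162000 + 2/5 × 21000 = 101400 + 12960 + 8400 = 122760
Offer B: 31000 (certain)

Offer A ($122,760)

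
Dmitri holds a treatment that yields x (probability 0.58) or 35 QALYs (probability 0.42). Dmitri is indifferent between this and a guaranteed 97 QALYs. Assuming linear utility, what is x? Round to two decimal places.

x = 141.90 QALYs

0.58·x + 0.42·35 = 97
0.58·x = 97 − 14.7 = 82.3
x = 82.3 / 0.58 = 141.8966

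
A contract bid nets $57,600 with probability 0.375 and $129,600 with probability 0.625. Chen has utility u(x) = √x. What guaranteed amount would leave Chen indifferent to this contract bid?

$99,225

E[u] = 0.375·√57600 + 0.625·√129600 = 0.375·240 + 0.625·360 = 315
CE = (315)² = 99225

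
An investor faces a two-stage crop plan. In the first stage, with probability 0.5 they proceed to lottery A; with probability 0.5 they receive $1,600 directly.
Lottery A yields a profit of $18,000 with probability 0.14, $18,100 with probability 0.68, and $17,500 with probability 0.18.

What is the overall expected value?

EV(A) = 0.14 × 18000 + 0.68 × 18100 + 0.18 × 17500 = 2520 + 12308 + 3150 = 17978
Branch B: 1600 (certain)
Overall = 0.5 × 17978 + 0.5 × 1600 = 8989 + 800 = 9789

$9,789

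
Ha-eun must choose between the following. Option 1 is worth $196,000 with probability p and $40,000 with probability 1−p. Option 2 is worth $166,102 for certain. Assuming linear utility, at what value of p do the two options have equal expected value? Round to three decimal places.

p = 0.808

p·196000 + (1−p)·40000 = 166102
156000p + 40000 = 166102
p = (166102 − 40000) / 156000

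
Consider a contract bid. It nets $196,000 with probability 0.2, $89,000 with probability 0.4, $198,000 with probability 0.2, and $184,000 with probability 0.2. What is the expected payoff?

EV = 0.2 × 196000 + 0.4 × 89000 + 0.2 × 198000 + 0.2 × 184000 = 39200 + 35600 + 39600 + 36800 = 151200

$151,200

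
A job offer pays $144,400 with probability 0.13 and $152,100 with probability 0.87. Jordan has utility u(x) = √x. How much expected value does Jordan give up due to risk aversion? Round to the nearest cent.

E[u] = 0.13·√144400 + 0.87·√152100 = 0.13·380 + 0.87·390 = 388.7
CE = (388.7)² = 151087.69
Risk premium = EV − CE = 151099 − 151087.69 = 11.31

$11.31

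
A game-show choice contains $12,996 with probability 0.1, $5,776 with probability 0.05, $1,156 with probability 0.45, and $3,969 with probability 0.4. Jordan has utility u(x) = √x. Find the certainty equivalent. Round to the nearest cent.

$3,102.49

E[u] = 0.1·√12996 + 0.05·√5776 + 0.45·√1156 + 0.4·√3969 = 0.1·114 + 0.05·76 + 0.45·34 + 0.4·63 = 55.7
CE = (55.7)² = 3102.49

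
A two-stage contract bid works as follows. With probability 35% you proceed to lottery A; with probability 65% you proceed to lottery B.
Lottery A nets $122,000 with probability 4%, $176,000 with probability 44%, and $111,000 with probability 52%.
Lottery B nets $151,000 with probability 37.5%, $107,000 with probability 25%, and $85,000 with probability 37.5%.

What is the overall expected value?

$123,926.50

EV(A) = 0.04 × 122000 + 0.44 × 176000 + 0.52 × 111000 = 4880 + 77440 + 57720 = 140040
EV(B) = 0.375 × 151000 + 0.25 × 107000 + 0.375 × 85000 = 56625 + 26750 + 31875 = 115250
Overall = 0.35 × 140040 + 0.65 × 115250 = 49014 + 74912.5 = 123926.5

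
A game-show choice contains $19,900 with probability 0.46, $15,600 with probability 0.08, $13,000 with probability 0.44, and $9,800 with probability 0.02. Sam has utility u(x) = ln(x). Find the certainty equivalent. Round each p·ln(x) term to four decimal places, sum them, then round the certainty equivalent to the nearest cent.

$15,954.56

E[u] = 0.46·ln(19900) + 0.08·ln(15600) + 0.44·ln(13000) + 0.02·ln(9800) = 4.5533 + 0.7724 + 4.1680 + 0.1838 = 9.6775
CE = e^9.6775 ≈ 15954.56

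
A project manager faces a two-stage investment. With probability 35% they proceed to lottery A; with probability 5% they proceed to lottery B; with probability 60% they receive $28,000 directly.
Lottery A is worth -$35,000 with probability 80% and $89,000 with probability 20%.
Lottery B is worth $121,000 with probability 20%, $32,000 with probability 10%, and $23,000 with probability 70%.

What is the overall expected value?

$15,405

EV(A) = 0.8 × (-35000) + 0.2 × 89000 = -28000 + 17800 = -10200
EV(B) = 0.2 × 121000 + 0.1 × 32000 + 0.7 × 23000 = 24200 + 3200 + 16100 = 43500
Branch C: 28000 (certain)
Overall = 0.35 × (-10200) + 0.05 × 43500 + 0.6 × 28000 = -3570 + 2175 + 16800 = 15405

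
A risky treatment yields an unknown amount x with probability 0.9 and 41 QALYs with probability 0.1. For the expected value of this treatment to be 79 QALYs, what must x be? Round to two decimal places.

0.9·x + 0.1·41 = 79
0.9·x = 79 − 4.1 = 74.9
x = 74.9 / 0.9 = 83.2222

x = 83.22 QALYs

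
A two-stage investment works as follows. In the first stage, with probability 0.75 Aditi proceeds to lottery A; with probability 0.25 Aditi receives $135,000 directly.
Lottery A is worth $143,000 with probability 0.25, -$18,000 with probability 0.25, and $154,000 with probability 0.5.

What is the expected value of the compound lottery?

EV(A) = 0.25 × 143000 + 0.25 × (-18000) + 0.5 × 154000 = 35750 − 4500 + 77000 = 108250
Branch B: 135000 (certain)
Overall = 0.75 × 108250 + 0.25 × 135000 = 81187.5 + 33750 = 114937.5

$114,937.50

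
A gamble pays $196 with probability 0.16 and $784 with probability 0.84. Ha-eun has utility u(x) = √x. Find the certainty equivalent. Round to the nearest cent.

$663.58

E[u] = 0.16·√196 + 0.84·√784 = 0.16·14 + 0.84·28 = 25.76
CE = (25.76)² = 663.5776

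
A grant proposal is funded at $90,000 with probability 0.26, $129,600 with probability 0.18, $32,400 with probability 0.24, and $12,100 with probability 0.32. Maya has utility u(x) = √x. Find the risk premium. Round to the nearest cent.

E[u] = 0.26·√90000 + 0.18·√129600 + 0.24·√32400 + 0.32·√12100 = 0.26·300 + 0.18·360 + 0.24·180 + 0.32·110 = 221.2
CE = (221.2)² = 48929.44
Risk premium = EV − CE = 58376 − 48929.44 = 9446.56

$9,446.56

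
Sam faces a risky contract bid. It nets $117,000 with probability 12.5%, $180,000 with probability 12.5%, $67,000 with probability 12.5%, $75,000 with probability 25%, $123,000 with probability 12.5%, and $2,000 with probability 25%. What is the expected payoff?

EV = 0.125 × 117000 + 0.125 × 180000 + 0.125 × 67000 + 0.25 × 75000 + 0.125 × 123000 + 0.25 × 2000 = 14625 + 22500 + 8375 + 18750 + 15375 + 500 = 80125

$80,125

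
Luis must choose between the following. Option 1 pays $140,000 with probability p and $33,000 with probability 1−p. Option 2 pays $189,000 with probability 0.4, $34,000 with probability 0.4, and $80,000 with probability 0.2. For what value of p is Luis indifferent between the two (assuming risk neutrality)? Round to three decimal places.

EV(Option 2) = 0.4 × 189000 + 0.4 × 34000 + 0.2 × 80000 = 75600 + 13600 + 16000 = 105200
p·140000 + (1−p)·33000 = 105200
107000p + 33000 = 105200
p = (105200 − 33000) / 107000

p = 0.675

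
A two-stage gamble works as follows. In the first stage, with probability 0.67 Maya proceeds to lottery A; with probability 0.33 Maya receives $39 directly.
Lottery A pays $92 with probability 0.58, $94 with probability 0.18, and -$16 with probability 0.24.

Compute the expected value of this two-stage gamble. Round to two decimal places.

EV(A) = 0.58 × 92 + 0.18 × 94 + 0.24 × (-16) = 53.36 + 16.92 − 3.84 = 66.44
Branch B: 39 (certain)
Overall = 0.67 × 66.44 + 0.33 × 39 = 44.5148 + 12.87 = 57.3848

$57.38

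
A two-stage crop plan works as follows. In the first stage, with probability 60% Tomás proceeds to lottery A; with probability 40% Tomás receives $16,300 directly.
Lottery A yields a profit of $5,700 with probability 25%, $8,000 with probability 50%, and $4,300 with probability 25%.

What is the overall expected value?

EV(A) = 0.25 × 5700 + 0.5 × 8000 + 0.25 × 4300 = 1425 + 4000 + 1075 = 6500
Branch B: 16300 (certain)
Overall = 0.6 × 6500 + 0.4 × 16300 = 3900 + 6520 = 10420

$10,420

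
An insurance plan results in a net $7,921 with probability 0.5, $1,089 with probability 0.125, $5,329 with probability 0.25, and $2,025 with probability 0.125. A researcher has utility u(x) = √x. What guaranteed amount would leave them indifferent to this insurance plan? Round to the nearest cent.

E[u] = 0.5·√7921 + 0.125·√1089 + 0.25·√5329 + 0.125·√2025 = 0.5·89 + 0.125·33 + 0.25·73 + 0.125·45 = 72.5
CE = (72.5)² = 5256.25

$5,256.25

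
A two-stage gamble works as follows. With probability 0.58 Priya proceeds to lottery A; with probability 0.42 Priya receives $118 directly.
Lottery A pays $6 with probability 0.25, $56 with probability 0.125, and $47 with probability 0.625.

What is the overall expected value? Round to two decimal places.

$71.53

EV(A) = 0.25 × 6 + 0.125 × 56 + 0.625 × 47 = 1.5 + 7 + 29.375 = 37.875
Branch B: 118 (certain)
Overall = 0.58 × 37.875 + 0.42 × 118 = 21.9675 + 49.56 = 71.5275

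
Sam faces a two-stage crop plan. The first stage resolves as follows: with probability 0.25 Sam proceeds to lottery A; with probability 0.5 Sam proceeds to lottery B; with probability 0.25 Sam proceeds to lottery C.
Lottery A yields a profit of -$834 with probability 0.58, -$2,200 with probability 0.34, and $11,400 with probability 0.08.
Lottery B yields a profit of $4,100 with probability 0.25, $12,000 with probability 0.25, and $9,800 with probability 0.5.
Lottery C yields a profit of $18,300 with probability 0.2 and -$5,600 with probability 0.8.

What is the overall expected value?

EV(A) = 0.58 × (-834) + 0.34 × (-2200) + 0.08 × 11400 = -483.72 − 748 + 912 = -319.72
EV(B) = 0.25 × 4100 + 0.25 × 12000 + 0.5 × 9800 = 1025 + 3000 + 4900 = 8925
EV(C) = 0.2 × 18300 + 0.8 × (-5600) = 3660 − 4480 = -820
Overall = 0.25 × (-319.72) + 0.5 × 8925 + 0.25 × (-820) = -79.93 + 4462.5 − 205 = 4177.57

$4,177.57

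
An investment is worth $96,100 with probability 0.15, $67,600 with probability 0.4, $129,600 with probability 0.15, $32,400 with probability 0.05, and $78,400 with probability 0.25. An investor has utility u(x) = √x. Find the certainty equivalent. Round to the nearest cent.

$80,372.25

E[u] = 0.15·√96100 + 0.4·√67600 + 0.15·√129600 + 0.05·√32400 + 0.25·√78400 = 0.15·310 + 0.4·260 + 0.15·360 + 0.05·180 + 0.25·280 = 283.5
CE = (283.5)² = 80372.25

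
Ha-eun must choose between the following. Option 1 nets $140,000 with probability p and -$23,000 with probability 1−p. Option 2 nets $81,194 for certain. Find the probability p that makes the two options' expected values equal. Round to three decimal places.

p·140000 + (1−p)·(-23000) = 81194
163000p − 23000 = 81194
p = (81194 + 23000) / 163000

p = 0.639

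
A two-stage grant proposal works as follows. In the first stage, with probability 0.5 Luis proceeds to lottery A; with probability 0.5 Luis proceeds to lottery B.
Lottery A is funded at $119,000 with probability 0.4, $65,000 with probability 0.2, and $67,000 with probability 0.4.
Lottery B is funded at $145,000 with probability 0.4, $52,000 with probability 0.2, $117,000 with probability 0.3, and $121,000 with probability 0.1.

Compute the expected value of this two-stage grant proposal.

$101,500

EV(A) = 0.4 × 119000 + 0.2 × 65000 + 0.4 × 67000 = 47600 + 13000 + 26800 = 87400
EV(B) = 0.4 × 145000 + 0.2 × 52000 + 0.3 × 117000 + 0.1 × 121000 = 58000 + 10400 + 35100 + 12100 = 115600
Overall = 0.5 × 87400 + 0.5 × 115600 = 43700 + 57800 = 101500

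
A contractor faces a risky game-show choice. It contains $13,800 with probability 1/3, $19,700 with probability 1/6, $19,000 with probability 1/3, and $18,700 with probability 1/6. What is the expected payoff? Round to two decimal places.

EV = 1/3 × 13800 + 1/6 × 19700 + 1/3 × 19000 + 1/6 × 18700 = 4600 + 3283.3333 + 6333.3333 + 3116.6667 = 17333.3333

$17,333.33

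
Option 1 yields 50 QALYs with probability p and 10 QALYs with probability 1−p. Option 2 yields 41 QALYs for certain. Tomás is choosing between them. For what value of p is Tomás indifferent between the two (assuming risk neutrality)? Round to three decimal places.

p·50 + (1−p)·10 = 41
40p + 10 = 41
p = (41 − 10) / 40

p = 0.775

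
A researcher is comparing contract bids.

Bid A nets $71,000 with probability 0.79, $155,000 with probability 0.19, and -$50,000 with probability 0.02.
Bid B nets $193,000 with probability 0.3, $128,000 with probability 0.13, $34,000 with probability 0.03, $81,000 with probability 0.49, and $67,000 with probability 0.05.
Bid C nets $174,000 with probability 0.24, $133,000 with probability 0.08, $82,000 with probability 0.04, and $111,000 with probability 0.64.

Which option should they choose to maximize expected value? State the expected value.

Bid C ($126,720)

Bid A = 0.79 × 71000 + 0.19 × 155000 + 0.02 × (-50000) = 56090 + 29450 − 1000 = 84540
Bid B = 0.3 × 193000 + 0.13 × 128000 + 0.03 × 34000 + 0.49 × 81000 + 0.05 × 67000 = 57900 + 16640 + 1020 + 39690 + 3350 = 118600
Bid C = 0.24 × 174000 + 0.08 × 133000 + 0.04 × 82000 + 0.64 × 111000 = 41760 + 10640 + 3280 + 71040 = 126720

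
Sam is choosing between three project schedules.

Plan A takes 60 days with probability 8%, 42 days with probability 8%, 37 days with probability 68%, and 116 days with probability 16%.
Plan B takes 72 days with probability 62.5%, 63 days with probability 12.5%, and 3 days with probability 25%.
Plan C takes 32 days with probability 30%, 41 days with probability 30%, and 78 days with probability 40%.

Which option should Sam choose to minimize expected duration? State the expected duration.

Plan A (51.88 days)

Plan A = 0.08 × 60 + 0.08 × 42 + 0.68 × 37 + 0.16 × 116 = 4.8 + 3.36 + 25.16 + 18.56 = 51.88
Plan B = 0.625 × 72 + 0.125 × 63 + 0.25 × 3 = 45 + 7.875 + 0.75 = 53.625
Plan C = 0.3 × 32 + 0.3 × 41 + 0.4 × 78 = 9.6 + 12.3 + 31.2 = 53.1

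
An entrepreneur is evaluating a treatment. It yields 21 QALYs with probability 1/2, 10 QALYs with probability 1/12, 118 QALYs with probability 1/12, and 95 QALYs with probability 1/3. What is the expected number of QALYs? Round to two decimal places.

EV = 1/2 × 21 + 1/12 × 10 + 1/12 × 118 + 1/3 × 95 = 10.5 + 0.8333 + 9.8333 + 31.6667 = 52.8333

52.83 QALYs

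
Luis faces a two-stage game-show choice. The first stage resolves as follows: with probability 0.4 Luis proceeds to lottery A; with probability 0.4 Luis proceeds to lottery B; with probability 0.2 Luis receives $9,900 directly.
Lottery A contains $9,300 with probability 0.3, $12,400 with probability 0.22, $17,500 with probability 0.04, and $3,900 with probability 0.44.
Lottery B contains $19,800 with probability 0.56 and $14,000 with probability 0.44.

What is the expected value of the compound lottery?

$12,052.80

EV(A) = 0.3 × 9300 + 0.22 × 12400 + 0.04 × 17500 + 0.44 × 3900 = 2790 + 2728 + 700 + 1716 = 7934
EV(B) = 0.56 × 19800 + 0.44 × 14000 = 11088 + 6160 = 17248
Branch C: 9900 (certain)
Overall = 0.4 × 7934 + 0.4 × 17248 + 0.2 × 9900 = 3173.6 + 6899.2 + 1980 = 12052.8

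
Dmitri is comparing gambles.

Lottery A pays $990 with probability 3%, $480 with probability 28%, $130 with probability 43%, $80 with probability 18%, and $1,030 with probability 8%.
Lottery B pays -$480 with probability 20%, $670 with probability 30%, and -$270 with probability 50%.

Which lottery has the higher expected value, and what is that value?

Lottery A = 0.03 × 990 + 0.28 × 480 + 0.43 × 130 + 0.18 × 80 + 0.08 × 1030 = 29.7 + 134.4 + 55.9 + 14.4 + 82.4 = 316.8
Lottery B = 0.2 × (-480) + 0.3 × 670 + 0.5 × (-270) = -96 + 201 − 135 = -30

Lottery A ($316.80)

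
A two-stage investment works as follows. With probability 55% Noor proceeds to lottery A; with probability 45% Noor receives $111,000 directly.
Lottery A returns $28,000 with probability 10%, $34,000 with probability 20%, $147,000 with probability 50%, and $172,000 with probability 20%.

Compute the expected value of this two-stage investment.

$114,575

EV(A) = 0.1 × 28000 + 0.2 × 34000 + 0.5 × 147000 + 0.2 × 172000 = 2800 + 6800 + 73500 + 34400 = 117500
Branch B: 111000 (certain)
Overall = 0.55 × 117500 + 0.45 × 111000 = 64625 + 49950 = 114575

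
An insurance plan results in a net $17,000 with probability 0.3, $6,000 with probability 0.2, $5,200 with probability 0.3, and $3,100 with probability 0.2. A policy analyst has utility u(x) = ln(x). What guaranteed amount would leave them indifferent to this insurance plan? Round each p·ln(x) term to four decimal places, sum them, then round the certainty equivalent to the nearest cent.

E[u] = 0.3·ln(17000) + 0.2·ln(6000) + 0.3·ln(5200) + 0.2·ln(3100) = 2.9223 + 1.7399 + 2.5669 + 1.6078 = 8.8369
CE = e^8.8369 ≈ 6883.62

$6,883.62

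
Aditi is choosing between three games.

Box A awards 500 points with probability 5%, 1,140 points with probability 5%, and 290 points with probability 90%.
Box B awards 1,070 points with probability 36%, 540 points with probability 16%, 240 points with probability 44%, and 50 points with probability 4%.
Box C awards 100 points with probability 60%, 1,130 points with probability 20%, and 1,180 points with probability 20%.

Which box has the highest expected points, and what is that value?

Box A = 0.05 × 500 + 0.05 × 1140 + 0.9 × 290 = 25 + 57 + 261 = 343
Box B = 0.36 × 1070 + 0.16 × 540 + 0.44 × 240 + 0.04 × 50 = 385.2 + 86.4 + 105.6 + 2 = 579.2
Box C = 0.6 × 100 + 0.2 × 1130 + 0.2 × 1180 = 60 + 226 + 236 = 522

Box B (579.2 points)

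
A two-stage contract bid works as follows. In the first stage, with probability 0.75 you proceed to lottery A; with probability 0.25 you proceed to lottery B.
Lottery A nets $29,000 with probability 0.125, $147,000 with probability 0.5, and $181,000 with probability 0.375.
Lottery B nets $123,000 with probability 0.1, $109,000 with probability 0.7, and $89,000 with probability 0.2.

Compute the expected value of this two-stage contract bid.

EV(A) = 0.125 × 29000 + 0.5 × 147000 + 0.375 × 181000 = 3625 + 73500 + 67875 = 145000
EV(B) = 0.1 × 123000 + 0.7 × 109000 + 0.2 × 89000 = 12300 + 76300 + 17800 = 106400
Overall = 0.75 × 145000 + 0.25 × 106400 = 108750 + 26600 = 135350

$135,350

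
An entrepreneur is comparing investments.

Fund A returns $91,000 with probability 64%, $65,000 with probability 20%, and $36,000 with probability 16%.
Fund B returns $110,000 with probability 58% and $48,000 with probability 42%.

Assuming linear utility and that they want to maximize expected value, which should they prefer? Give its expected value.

Fund B ($83,960)

Fund A = 0.64 × 91000 + 0.2 × 65000 + 0.16 × 36000 = 58240 + 13000 + 5760 = 77000
Fund B = 0.58 × 110000 + 0.42 × 48000 = 63800 + 20160 = 83960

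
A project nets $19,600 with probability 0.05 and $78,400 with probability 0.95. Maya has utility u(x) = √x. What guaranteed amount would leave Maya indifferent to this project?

E[u] = 0.05·√19600 + 0.95·√78400 = 0.05·140 + 0.95·280 = 273
CE = (273)² = 74529

$74,529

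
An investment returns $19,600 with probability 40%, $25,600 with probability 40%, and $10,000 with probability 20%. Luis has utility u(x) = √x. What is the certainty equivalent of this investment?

E[u] = 0.4·√19600 + 0.4·√25600 + 0.2·√10000 = 0.4·140 + 0.4·160 + 0.2·100 = 140
CE = (140)² = 19600

$19,600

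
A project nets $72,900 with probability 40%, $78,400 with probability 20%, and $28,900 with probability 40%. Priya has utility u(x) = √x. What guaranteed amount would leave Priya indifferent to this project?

E[u] = 0.4·√72900 + 0.2·√78400 + 0.4·√28900 = 0.4·270 + 0.2·280 + 0.4·170 = 232
CE = (232)² = 53824

$53,824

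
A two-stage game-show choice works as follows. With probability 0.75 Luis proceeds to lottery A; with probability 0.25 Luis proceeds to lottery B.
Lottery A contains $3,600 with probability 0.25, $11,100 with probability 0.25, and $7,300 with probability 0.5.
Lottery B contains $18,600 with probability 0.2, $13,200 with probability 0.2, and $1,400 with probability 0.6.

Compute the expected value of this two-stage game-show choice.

$7,293.75

EV(A) = 0.25 × 3600 + 0.25 × 11100 + 0.5 × 7300 = 900 + 2775 + 3650 = 7325
EV(B) = 0.2 × 18600 + 0.2 × 13200 + 0.6 × 1400 = 3720 + 2640 + 840 = 7200
Overall = 0.75 × 7325 + 0.25 × 7200 = 5493.75 + 1800 = 7293.75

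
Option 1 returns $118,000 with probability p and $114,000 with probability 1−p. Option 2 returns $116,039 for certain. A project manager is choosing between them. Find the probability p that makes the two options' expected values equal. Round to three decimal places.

p = 0.510

p·118000 + (1−p)·114000 = 116039
4000p + 114000 = 116039
p = (116039 − 114000) / 4000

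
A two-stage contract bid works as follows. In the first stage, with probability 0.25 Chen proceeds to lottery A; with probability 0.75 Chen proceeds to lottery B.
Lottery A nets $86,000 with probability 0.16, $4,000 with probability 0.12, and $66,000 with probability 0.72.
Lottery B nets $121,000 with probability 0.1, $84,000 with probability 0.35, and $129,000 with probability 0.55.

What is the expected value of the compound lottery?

$99,777.50

EV(A) = 0.16 × 86000 + 0.12 × 4000 + 0.72 × 66000 = 13760 + 480 + 47520 = 61760
EV(B) = 0.1 × 121000 + 0.35 × 84000 + 0.55 × 129000 = 12100 + 29400 + 70950 = 112450
Overall = 0.25 × 61760 + 0.75 × 112450 = 15440 + 84337.5 = 99777.5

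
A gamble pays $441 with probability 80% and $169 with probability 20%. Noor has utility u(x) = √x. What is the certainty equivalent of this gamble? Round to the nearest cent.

E[u] = 0.8·√441 + 0.2·√169 = 0.8·21 + 0.2·13 = 19.4
CE = (19.4)² = 376.36

$376.36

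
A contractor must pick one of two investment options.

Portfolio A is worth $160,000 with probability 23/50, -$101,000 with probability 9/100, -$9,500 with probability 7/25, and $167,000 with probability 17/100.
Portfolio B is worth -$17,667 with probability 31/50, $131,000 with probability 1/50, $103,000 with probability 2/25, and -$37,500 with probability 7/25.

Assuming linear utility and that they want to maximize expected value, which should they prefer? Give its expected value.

Portfolio A ($90,240)

Portfolio A = 23/50 × 160000 + 9/100 × (-101000) + 7/25 × (-9500) + 17/100 × 167000 = 73600 − 9090 − 2660 + 28390 = 90240
Portfolio B = 31/50 × (-17667) + 1/50 × 131000 + 2/25 × 103000 + 7/25 × (-37500) = -10953.54 + 2620 + 8240 − 10500 = -10593.54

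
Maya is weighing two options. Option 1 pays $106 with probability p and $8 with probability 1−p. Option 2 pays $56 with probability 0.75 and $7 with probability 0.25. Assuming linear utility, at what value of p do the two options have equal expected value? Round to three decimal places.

p = 0.365

EV(Option 2) = 0.75 × 56 + 0.25 × 7 = 42 + 1.75 = 43.75
p·106 + (1−p)·8 = 43.75
98p + 8 = 43.75
p = (43.75 − 8) / 98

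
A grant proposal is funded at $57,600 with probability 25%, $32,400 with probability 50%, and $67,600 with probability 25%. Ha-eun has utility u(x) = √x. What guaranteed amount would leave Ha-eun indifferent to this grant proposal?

$46,225

E[u] = 0.25·√57600 + 0.5·√32400 + 0.25·√67600 = 0.25·240 + 0.5·180 + 0.25·260 = 215
CE = (215)² = 46225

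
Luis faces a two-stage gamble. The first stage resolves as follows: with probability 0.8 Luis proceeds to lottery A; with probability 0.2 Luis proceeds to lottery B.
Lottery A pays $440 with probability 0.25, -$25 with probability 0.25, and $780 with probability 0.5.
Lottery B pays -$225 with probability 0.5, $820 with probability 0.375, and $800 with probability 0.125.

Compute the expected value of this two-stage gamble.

EV(A) = 0.25 × 440 + 0.25 × (-25) + 0.5 × 780 = 110 − 6.25 + 390 = 493.75
EV(B) = 0.5 × (-225) + 0.375 × 820 + 0.125 × 800 = -112.5 + 307.5 + 100 = 295
Overall = 0.8 × 493.75 + 0.2 × 295 = 395 + 59 = 454

$454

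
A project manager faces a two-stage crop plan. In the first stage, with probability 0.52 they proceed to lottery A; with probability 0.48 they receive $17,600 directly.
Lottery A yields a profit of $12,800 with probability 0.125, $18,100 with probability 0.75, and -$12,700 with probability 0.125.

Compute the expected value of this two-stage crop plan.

$15,513.50

EV(A) = 0.125 × 12800 + 0.75 × 18100 + 0.125 × (-12700) = 1600 + 13575 − 1587.5 = 13587.5
Branch B: 17600 (certain)
Overall = 0.52 × 13587.5 + 0.48 × 17600 = 7065.5 + 8448 = 15513.5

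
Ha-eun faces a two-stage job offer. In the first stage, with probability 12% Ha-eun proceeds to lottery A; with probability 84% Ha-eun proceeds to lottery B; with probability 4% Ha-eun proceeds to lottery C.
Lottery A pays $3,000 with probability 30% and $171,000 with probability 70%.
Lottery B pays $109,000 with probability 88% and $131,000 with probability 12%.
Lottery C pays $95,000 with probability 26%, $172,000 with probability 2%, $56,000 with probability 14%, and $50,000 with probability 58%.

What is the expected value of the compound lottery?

$110,848.80

EV(A) = 0.3 × 3000 + 0.7 × 171000 = 900 + 119700 = 120600
EV(B) = 0.88 × 109000 + 0.12 × 131000 = 95920 + 15720 = 111640
EV(C) = 0.26 × 95000 + 0.02 × 172000 + 0.14 × 56000 + 0.58 × 50000 = 24700 + 3440 + 7840 + 29000 = 64980
Overall = 0.12 × 120600 + 0.84 × 111640 + 0.04 × 64980 = 14472 + 93777.6 + 2599.2 = 110848.8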